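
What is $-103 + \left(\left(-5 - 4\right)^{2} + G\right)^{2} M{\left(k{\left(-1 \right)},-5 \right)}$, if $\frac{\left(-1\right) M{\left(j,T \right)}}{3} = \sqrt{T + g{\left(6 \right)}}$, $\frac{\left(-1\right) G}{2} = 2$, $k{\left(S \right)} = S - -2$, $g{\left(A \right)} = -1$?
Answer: $-103 - 17787 i \sqrt{6} \approx -103.0 - 43569.0 i$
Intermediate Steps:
$k{\left(S \right)} = 2 + S$ ($k{\left(S \right)} = S + 2 = 2 + S$)
$G = -4$ ($G = \left(-2\right) 2 = -4$)
$M{\left(j,T \right)} = - 3 \sqrt{-1 + T}$ ($M{\left(j,T \right)} = - 3 \sqrt{T - 1} = - 3 \sqrt{-1 + T}$)
$-103 + \left(\left(-5 - 4\right)^{2} + G\right)^{2} M{\left(k{\left(-1 \right)},-5 \right)} = -103 + \left(\left(-5 - 4\right)^{2} - 4\right)^{2} \left(- 3 \sqrt{-1 - 5}\right) = -103 + \left(\left(-9\right)^{2} - 4\right)^{2} \left(- 3 \sqrt{-6}\right) = -103 + \left(81 - 4\right)^{2} \left(- 3 i \sqrt{6}\right) = -103 + 77^{2} \left(- 3 i \sqrt{6}\right) = -103 + 5929 \left(- 3 i \sqrt{6}\right) = -103 - 17787 i \sqrt{6}$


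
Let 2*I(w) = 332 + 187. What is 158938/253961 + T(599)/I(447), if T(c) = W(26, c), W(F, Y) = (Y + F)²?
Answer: 198489520072/131805759 ≈ 1505.9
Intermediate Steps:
W(F, Y) = (F + Y)²
T(c) = (26 + c)²
I(w) = 519/2 (I(w) = (332 + 187)/2 = (½)*519 = 519/2)
158938/253961 + T(599)/I(447) = 158938/253961 + (26 + 599)²/(519/2) = 158938*(1/253961) + 625²*(2/519) = 158938/253961 + 390625*(2/519) = 158938/253961 + 781250/519 = 198489520072/131805759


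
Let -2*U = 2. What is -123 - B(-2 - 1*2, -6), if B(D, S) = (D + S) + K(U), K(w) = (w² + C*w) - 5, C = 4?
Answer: -105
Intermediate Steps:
U = -1 (U = -½*2 = -1)
K(w) = -5 + w² + 4*w (K(w) = (w² + 4*w) - 5 = -5 + w² + 4*w)
B(D, S) = -8 + D + S (B(D, S) = (D + S) + (-5 + (-1)² + 4*(-1)) = (D + S) + (-5 + 1 - 4) = (D + S) - 8 = -8 + D + S)
-123 - B(-2 - 1*2, -6) = -123 - (-8 + (-2 - 1*2) - 6) = -123 - (-8 + (-2 - 2) - 6) = -123 - (-8 - 4 - 6) = -123 - 1*(-18) = -123 + 18 = -105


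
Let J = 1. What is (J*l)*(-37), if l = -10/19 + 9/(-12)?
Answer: 3589/76 ≈ 47.224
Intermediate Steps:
l = -97/76 (l = -10*1/19 + 9*(-1/12) = -10/19 - ¾ = -97/76 ≈ -1.2763)
(J*l)*(-37) = (1*(-97/76))*(-37) = -97/76*(-37) = 3589/76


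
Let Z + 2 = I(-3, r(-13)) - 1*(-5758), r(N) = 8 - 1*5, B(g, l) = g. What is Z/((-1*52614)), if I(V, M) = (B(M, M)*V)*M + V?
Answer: -2863/26307 ≈ -0.10883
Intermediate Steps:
r(N) = 3 (r(N) = 8 - 5 = 3)
I(V, M) = V + V*M**2 (I(V, M) = (M*V)*M + V = V*M**2 + V = V + V*M**2)
Z = 5726 (Z = -2 + (-3*(1 + 3**2) - 1*(-5758)) = -2 + (-3*(1 + 9) + 5758) = -2 + (-3*10 + 5758) = -2 + (-30 + 5758) = -2 + 5728 = 5726)
Z/((-1*52614)) = 5726/((-1*52614)) = 5726/(-52614) = 5726*(-1/52614) = -2863/26307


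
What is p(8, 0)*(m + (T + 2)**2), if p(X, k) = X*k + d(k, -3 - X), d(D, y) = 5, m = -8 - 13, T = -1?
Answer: -100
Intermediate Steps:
m = -21
p(X, k) = 5 + X*k (p(X, k) = X*k + 5 = 5 + X*k)
p(8, 0)*(m + (T + 2)**2) = (5 + 8*0)*(-21 + (-1 + 2)**2) = (5 + 0)*(-21 + 1**2) = 5*(-21 + 1) = 5*(-20) = -100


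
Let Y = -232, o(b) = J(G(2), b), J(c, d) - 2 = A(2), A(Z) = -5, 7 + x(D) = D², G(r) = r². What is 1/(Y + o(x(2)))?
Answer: -1/235 ≈ -0.0042553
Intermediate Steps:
x(D) = -7 + D²
J(c, d) = -3 (J(c, d) = 2 - 5 = -3)
o(b) = -3
1/(Y + o(x(2))) = 1/(-232 - 3) = 1/(-235) = -1/235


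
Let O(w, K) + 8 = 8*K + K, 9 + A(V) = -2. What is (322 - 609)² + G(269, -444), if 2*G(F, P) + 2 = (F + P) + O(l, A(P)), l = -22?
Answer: 82227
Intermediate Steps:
A(V) = -11 (A(V) = -9 - 2 = -11)
O(w, K) = -8 + 9*K (O(w, K) = -8 + (8*K + K) = -8 + 9*K)
G(F, P) = -109/2 + F/2 + P/2 (G(F, P) = -1 + ((F + P) + (-8 + 9*(-11)))/2 = -1 + ((F + P) + (-8 - 99))/2 = -1 + ((F + P) - 107)/2 = -1 + (-107 + F + P)/2 = -1 + (-107/2 + F/2 + P/2) = -109/2 + F/2 + P/2)
(322 - 609)² + G(269, -444) = (322 - 609)² + (-109/2 + (½)*269 + (½)*(-444)) = (-287)² + (-109/2 + 269/2 - 222) = 82369 - 142 = 82227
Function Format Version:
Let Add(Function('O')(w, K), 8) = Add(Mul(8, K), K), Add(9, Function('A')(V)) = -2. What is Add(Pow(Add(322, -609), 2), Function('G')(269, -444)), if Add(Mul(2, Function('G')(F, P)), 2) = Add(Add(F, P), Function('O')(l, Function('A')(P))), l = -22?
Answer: 82227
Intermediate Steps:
Function('A')(V) = -11 (Function('A')(V) = Add(-9, -2) = -11)
Function('O')(w, K) = Add(-8, Mul(9, K)) (Function('O')(w, K) = Add(-8, Add(Mul(8, K), K)) = Add(-8, Mul(9, K)))
Function('G')(F, P) = Add(Rational(-109, 2), Mul(Rational(1, 2), F), Mul(Rational(1, 2), P)) (Function('G')(F, P) = Add(-1, Mul(Rational(1, 2), Add(Add(F, P), Add(-8, Mul(9, -11))))) = Add(-1, Mul(Rational(1, 2), Add(Add(F, P), Add(-8, -99)))) = Add(-1, Mul(Rational(1, 2), Add(Add(F, P), -107))) = Add(-1, Mul(Rational(1, 2), Add(-107, F, P))) = Add(-1, Add(Rational(-107, 2), Mul(Rational(1, 2), F), Mul(Rational(1, 2), P))) = Add(Rational(-109, 2), Mul(Rational(1, 2), F), Mul(Rational(1, 2), P)))
Add(Pow(Add(322, -609), 2), Function('G')(269, -444)) = Add(Pow(Add(322, -609), 2), Add(Rational(-109, 2), Mul(Rational(1, 2), 269), Mul(Rational(1, 2), -444))) = Add(Pow(-287, 2), Add(Rational(-109, 2), Rational(269, 2), -222)) = Add(82369, -142) = 82227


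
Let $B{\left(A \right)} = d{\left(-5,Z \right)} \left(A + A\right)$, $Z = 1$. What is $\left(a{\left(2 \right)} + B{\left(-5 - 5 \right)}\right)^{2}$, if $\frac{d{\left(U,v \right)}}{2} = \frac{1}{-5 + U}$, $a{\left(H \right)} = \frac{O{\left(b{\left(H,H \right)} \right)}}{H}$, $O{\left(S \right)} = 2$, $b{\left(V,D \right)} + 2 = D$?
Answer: $25$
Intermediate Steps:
$b{\left(V,D \right)} = -2 + D$
$a{\left(H \right)} = \frac{2}{H}$
$d{\left(U,v \right)} = \frac{2}{-5 + U}$
$B{\left(A \right)} = - \frac{2 A}{5}$ ($B{\left(A \right)} = \frac{2}{-5 - 5} \left(A + A\right) = \frac{2}{-10} \cdot 2 A = 2 \left(- \frac{1}{10}\right) 2 A = - \frac{2 A}{5}$)
$\left(a{\left(2 \right)} + B{\left(-5 - 5 \right)}\right)^{2} = \left(\frac{2}{2} - \frac{2 \left(-5 - 5\right)}{5}\right)^{2} = \left(2 \cdot \frac{1}{2} - -4\right)^{2} = \left(1 + 4\right)^{2} = 5^{2} = 25$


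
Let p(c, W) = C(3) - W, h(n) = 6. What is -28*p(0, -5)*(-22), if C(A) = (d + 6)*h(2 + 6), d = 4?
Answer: 40040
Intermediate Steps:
C(A) = 60 (C(A) = (4 + 6)*6 = 10*6 = 60)
p(c, W) = 60 - W
-28*p(0, -5)*(-22) = -28*(60 - 1*(-5))*(-22) = -28*(60 + 5)*(-22) = -1820*(-22) = 40040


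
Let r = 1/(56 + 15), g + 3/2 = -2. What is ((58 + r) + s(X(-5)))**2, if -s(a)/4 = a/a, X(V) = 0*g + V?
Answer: 14707225/5041 ≈ 2917.5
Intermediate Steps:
g = -7/2 (g = -3/2 - 2 = -7/2 ≈ -3.5000)
X(V) = V (X(V) = 0*(-7/2) + V = 0 + V = V)
s(a) = -4 (s(a) = -4*a/a = -4*1 = -4)
r = 1/71 ≈ 0.014085
((58 + r) + s(X(-5)))**2 = ((58 + 1/71) - 4)**2 = (4119/71 - 4)**2 = (3835/71)**2 = 14707225/5041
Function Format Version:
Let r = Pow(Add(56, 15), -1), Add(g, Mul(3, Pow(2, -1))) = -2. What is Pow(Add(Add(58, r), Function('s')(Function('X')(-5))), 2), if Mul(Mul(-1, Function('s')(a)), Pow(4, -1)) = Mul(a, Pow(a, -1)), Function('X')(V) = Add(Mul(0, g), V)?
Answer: Rational(14707225, 5041) ≈ 2917.5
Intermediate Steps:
g = Rational(-7, 2) (g = Add(Rational(-3, 2), -2) = Rational(-7, 2) ≈ -3.5000)
Function('X')(V) = V (Function('X')(V) = Add(Mul(0, Rational(-7, 2)), V) = Add(0, V) = V)
Function('s')(a) = -4 (Function('s')(a) = Mul(-4, Mul(a, Pow(a, -1))) = Mul(-4, 1) = -4)
r = Rational(1, 71) (r = Pow(71, -1) = Rational(1, 71) ≈ 0.014085)
Pow(Add(Add(58, r), Function('s')(Function('X')(-5))), 2) = Pow(Add(Add(58, Rational(1, 71)), -4), 2) = Pow(Add(Rational(4119, 71), -4), 2) = Pow(Rational(3835, 71), 2) = Rational(14707225, 5041)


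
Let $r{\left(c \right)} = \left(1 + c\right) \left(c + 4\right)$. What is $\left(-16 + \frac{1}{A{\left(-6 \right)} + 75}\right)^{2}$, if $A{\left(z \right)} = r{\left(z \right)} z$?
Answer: $\frac{57121}{225} \approx 253.87$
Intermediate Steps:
$r{\left(c \right)} = \left(1 + c\right) \left(4 + c\right)$
$A{\left(z \right)} = z \left(4 + z^{2} + 5 z\right)$ ($A{\left(z \right)} = \left(4 + z^{2} + 5 z\right) z = z \left(4 + z^{2} + 5 z\right)$)
$\left(-16 + \frac{1}{A{\left(-6 \right)} + 75}\right)^{2} = \left(-16 + \frac{1}{- 6 \left(4 + \left(-6\right)^{2} + 5 \left(-6\right)\right) + 75}\right)^{2} = \left(-16 + \frac{1}{- 6 \left(4 + 36 - 30\right) + 75}\right)^{2} = \left(-16 + \frac{1}{\left(-6\right) 10 + 75}\right)^{2} = \left(-16 + \frac{1}{-60 + 75}\right)^{2} = \left(-16 + \frac{1}{15}\right)^{2} = \left(- \frac{239}{15}\right)^{2} = \frac{57121}{225}$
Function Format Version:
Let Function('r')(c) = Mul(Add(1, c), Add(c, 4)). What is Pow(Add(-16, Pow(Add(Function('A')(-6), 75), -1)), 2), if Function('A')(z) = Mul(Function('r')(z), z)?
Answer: Rational(57121, 225) ≈ 253.87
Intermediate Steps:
Function('r')(c) = Mul(Add(1, c), Add(4, c))
Function('A')(z) = Mul(z, Add(4, Pow(z, 2), Mul(5, z))) (Function('A')(z) = Mul(Add(4, Pow(z, 2), Mul(5, z)), z) = Mul(z, Add(4, Pow(z, 2), Mul(5, z))))
Pow(Add(-16, Pow(Add(Function('A')(-6), 75), -1)), 2) = Pow(Add(-16, Pow(Add(Mul(-6, Add(4, Pow(-6, 2), Mul(5, -6))), 75), -1)), 2) = Pow(Add(-16, Pow(Add(Mul(-6, Add(4, 36, -30)), 75), -1)), 2) = Pow(Add(-16, Pow(Add(Mul(-6, 10), 75), -1)), 2) = Pow(Add(-16, Pow(Add(-60, 75), -1)), 2) = Pow(Add(-16, Pow(15, -1)), 2) = Pow(Add(-16, Rational(1, 15)), 2) = Pow(Rational(-239, 15), 2) = Rational(57121, 225)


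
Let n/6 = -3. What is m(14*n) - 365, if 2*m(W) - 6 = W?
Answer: -488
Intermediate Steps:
n = -18 (n = 6*(-3) = -18)
m(W) = 3 + W/2
m(14*n) - 365 = (3 + (14*(-18))/2) - 365 = (3 + (1/2)*(-252)) - 365 = (3 - 126) - 365 = -123 - 365 = -488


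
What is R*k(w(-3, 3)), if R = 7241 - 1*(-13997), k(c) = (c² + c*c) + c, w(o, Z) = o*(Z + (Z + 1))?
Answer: 18285918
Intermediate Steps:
w(o, Z) = o*(1 + 2*Z) (w(o, Z) = o*(Z + (1 + Z)) = o*(1 + 2*Z))
k(c) = c + 2*c² (k(c) = (c² + c²) + c = 2*c² + c = c + 2*c²)
R = 21238 (R = 7241 + 13997 = 21238)
R*k(w(-3, 3)) = 21238*((-3*(1 + 2*3))*(1 + 2*(-3*(1 + 2*3)))) = 21238*((-3*(1 + 6))*(1 + 2*(-3*(1 + 6)))) = 21238*((-3*7)*(1 + 2*(-3*7))) = 21238*(-21*(1 + 2*(-21))) = 21238*(-21*(1 - 42)) = 21238*(-21*(-41)) = 21238*861 = 18285918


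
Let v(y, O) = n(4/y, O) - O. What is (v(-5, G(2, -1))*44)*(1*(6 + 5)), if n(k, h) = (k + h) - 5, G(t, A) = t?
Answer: -14036/5 ≈ -2807.2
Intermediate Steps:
n(k, h) = -5 + h + k (n(k, h) = (h + k) - 5 = -5 + h + k)
v(y, O) = -5 + 4/y (v(y, O) = (-5 + O + 4/y) - O = -5 + 4/y)
(v(-5, G(2, -1))*44)*(1*(6 + 5)) = ((-5 + 4/(-5))*44)*(1*(6 + 5)) = ((-5 + 4*(-⅕))*44)*(1*11) = ((-5 - ⅘)*44)*11 = -29/5*44*11 = -1276/5*11 = -14036/5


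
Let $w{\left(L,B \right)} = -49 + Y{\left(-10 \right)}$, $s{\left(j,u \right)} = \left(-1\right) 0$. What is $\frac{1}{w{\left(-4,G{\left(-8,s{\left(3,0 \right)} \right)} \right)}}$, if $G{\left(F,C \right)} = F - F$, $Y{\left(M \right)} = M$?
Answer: $- \frac{1}{59} \approx -0.016949$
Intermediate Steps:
$s{\left(j,u \right)} = 0$
$G{\left(F,C \right)} = 0$
$w{\left(L,B \right)} = -59$ ($w{\left(L,B \right)} = -49 - 10 = -59$)
$\frac{1}{w{\left(-4,G{\left(-8,s{\left(3,0 \right)} \right)} \right)}} = \frac{1}{-59} = - \frac{1}{59}$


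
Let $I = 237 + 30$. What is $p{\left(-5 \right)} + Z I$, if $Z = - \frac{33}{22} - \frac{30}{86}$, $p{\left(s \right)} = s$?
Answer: $- \frac{42883}{86} \approx -498.64$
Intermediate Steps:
$I = 267$
$Z = - \frac{159}{86}$ ($Z = \left(-33\right) \frac{1}{22} - \frac{15}{43} = - \frac{3}{2} - \frac{15}{43} = - \frac{159}{86} \approx -1.8488$)
$p{\left(-5 \right)} + Z I = -5 - \frac{42453}{86} = - \frac{42883}{86}$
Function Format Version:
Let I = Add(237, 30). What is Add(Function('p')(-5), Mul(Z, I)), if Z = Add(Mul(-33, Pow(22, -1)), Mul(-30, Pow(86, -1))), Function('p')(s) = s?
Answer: Rational(-42883, 86) ≈ -498.64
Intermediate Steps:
I = 267
Z = Rational(-159, 86) (Z = Add(Mul(-33, Rational(1, 22)), Mul(-30, Rational(1, 86))) = Add(Rational(-3, 2), Rational(-15, 43)) = Rational(-159, 86) ≈ -1.8488)
Add(Function('p')(-5), Mul(Z, I)) = Add(-5, Mul(Rational(-159, 86), 267)) = Add(-5, Rational(-42453, 86)) = Rational(-42883, 86)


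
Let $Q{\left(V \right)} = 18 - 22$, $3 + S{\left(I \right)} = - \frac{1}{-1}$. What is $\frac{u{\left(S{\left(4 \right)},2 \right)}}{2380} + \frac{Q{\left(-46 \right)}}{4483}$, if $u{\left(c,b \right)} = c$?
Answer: $- \frac{9243}{5334770} \approx -0.0017326$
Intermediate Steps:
$S{\left(I \right)} = -2$ ($S{\left(I \right)} = -3 - \frac{1}{-1} = -3 - -1 = -3 + 1 = -2$)
$Q{\left(V \right)} = -4$ ($Q{\left(V \right)} = 18 - 22 = -4$)
$\frac{u{\left(S{\left(4 \right)},2 \right)}}{2380} + \frac{Q{\left(-46 \right)}}{4483} = - \frac{2}{2380} - \frac{4}{4483} = \left(-2\right) \frac{1}{2380} - \frac{4}{4483} = - \frac{1}{1190} - \frac{4}{4483} = - \frac{9243}{5334770}$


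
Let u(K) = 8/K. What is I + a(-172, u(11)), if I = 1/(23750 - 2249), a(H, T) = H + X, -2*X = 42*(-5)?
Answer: -1440566/21501 ≈ -67.000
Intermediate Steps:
X = 105 (X = -21*(-5) = -1/2*(-210) = 105)
a(H, T) = 105 + H (a(H, T) = H + 105 = 105 + H)
I = 1/21501 ≈ 4.6509e-5
I + a(-172, u(11)) = 1/21501 + (105 - 172) = 1/21501 - 67 = -1440566/21501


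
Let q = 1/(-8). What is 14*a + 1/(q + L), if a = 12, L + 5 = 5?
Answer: 160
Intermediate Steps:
L = 0 (L = -5 + 5 = 0)
q = -1/8 ≈ -0.12500
14*a + 1/(q + L) = 14*12 + 1/(-1/8 + 0) = 168 + 1/(-1/8) = 168 - 8 = 160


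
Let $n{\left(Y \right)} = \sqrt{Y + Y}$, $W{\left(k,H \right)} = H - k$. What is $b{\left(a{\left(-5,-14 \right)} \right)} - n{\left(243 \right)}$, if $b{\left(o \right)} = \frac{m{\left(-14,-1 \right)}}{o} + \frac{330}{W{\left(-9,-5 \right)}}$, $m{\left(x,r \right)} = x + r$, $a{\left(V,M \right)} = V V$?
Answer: $\frac{819}{10} - 9 \sqrt{6} \approx 59.855$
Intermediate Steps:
$n{\left(Y \right)} = \sqrt{2} \sqrt{Y}$ ($n{\left(Y \right)} = \sqrt{2 Y} = \sqrt{2} \sqrt{Y}$)
$a{\left(V,M \right)} = V^{2}$
$m{\left(x,r \right)} = r + x$
$b{\left(o \right)} = \frac{165}{2} - \frac{15}{o}$ ($b{\left(o \right)} = \frac{-1 - 14}{o} + \frac{330}{-5 - -9} = - \frac{15}{o} + \frac{330}{-5 + 9} = - \frac{15}{o} + \frac{330}{4} = - \frac{15}{o} + 330 \cdot \frac{1}{4} = - \frac{15}{o} + \frac{165}{2} = \frac{165}{2} - \frac{15}{o}$)
$b{\left(a{\left(-5,-14 \right)} \right)} - n{\left(243 \right)} = \left(\frac{165}{2} - \frac{15}{\left(-5\right)^{2}}\right) - \sqrt{2} \sqrt{243} = \left(\frac{165}{2} - \frac{15}{25}\right) - \sqrt{2} \cdot 9 \sqrt{3} = \left(\frac{165}{2} - \frac{3}{5}\right) - 9 \sqrt{6} = \frac{819}{10} - 9 \sqrt{6}$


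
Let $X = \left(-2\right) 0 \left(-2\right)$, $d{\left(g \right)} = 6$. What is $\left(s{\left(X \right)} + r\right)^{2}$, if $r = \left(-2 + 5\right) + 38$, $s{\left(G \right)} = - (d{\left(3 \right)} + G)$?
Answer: $1225$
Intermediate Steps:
$X = 0$ ($X = 0 \left(-2\right) = 0$)
$s{\left(G \right)} = -6 - G$ ($s{\left(G \right)} = - (6 + G) = -6 - G$)
$r = 41$ ($r = 3 + 38 = 41$)
$\left(s{\left(X \right)} + r\right)^{2} = \left(\left(-6 - 0\right) + 41\right)^{2} = \left(\left(-6 + 0\right) + 41\right)^{2} = \left(-6 + 41\right)^{2} = 35^{2} = 1225$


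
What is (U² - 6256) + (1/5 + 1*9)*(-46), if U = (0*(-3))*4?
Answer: -33396/5 ≈ -6679.2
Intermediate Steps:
U = 0 (U = 0*4 = 0)
(U² - 6256) + (1/5 + 1*9)*(-46) = (0² - 6256) + (1/5 + 1*9)*(-46) = (0 - 6256) + (⅕ + 9)*(-46) = -6256 + (46/5)*(-46) = -6256 - 2116/5 = -33396/5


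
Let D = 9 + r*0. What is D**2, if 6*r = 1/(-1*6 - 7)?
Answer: 81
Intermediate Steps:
r = -1/78 (r = 1/(6*(-1*6 - 7)) = 1/(6*(-6 - 7)) = (1/6)/(-13) = (1/6)*(-1/13) = -1/78 ≈ -0.012821)
D = 9 (D = 9 - 1/78*0 = 9 + 0 = 9)
D**2 = 9**2 = 81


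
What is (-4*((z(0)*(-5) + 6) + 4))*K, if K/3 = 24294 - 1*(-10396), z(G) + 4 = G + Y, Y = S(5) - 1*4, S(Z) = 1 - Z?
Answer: -29139600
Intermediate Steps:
Y = -8 (Y = (1 - 1*5) - 1*4 = (1 - 5) - 4 = -4 - 4 = -8)
z(G) = -12 + G (z(G) = -4 + (G - 8) = -4 + (-8 + G) = -12 + G)
K = 104070 (K = 3*(24294 - 1*(-10396)) = 3*(24294 + 10396) = 3*34690 = 104070)
(-4*((z(0)*(-5) + 6) + 4))*K = -4*(((-12 + 0)*(-5) + 6) + 4)*104070 = -4*((-12*(-5) + 6) + 4)*104070 = -4*((60 + 6) + 4)*104070 = -4*(66 + 4)*104070 = -4*70*104070 = -280*104070 = -29139600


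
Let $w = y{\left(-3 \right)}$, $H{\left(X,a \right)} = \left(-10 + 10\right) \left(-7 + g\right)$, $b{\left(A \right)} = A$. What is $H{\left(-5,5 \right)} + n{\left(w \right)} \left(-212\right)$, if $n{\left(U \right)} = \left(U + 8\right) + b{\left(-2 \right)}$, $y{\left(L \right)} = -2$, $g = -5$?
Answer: $-848$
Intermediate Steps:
$H{\left(X,a \right)} = 0$ ($H{\left(X,a \right)} = \left(-10 + 10\right) \left(-7 - 5\right) = 0 \left(-12\right) = 0$)
$w = -2$
$n{\left(U \right)} = 6 + U$ ($n{\left(U \right)} = \left(U + 8\right) - 2 = \left(8 + U\right) - 2 = 6 + U$)
$H{\left(-5,5 \right)} + n{\left(w \right)} \left(-212\right) = 0 + \left(6 - 2\right) \left(-212\right) = 0 + 4 \left(-212\right) = 0 - 848 = -848$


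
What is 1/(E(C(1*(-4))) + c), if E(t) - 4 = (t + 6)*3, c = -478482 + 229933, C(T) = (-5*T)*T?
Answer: -1/248767 ≈ -4.0198e-6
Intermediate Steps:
C(T) = -5*T**2
c = -248549
E(t) = 22 + 3*t (E(t) = 4 + (t + 6)*3 = 4 + (6 + t)*3 = 4 + (18 + 3*t) = 22 + 3*t)
1/(E(C(1*(-4))) + c) = 1/((22 + 3*(-5*(1*(-4))**2)) - 248549) = 1/((22 + 3*(-5*(-4)**2)) - 248549) = 1/((22 + 3*(-5*16)) - 248549) = 1/((22 + 3*(-80)) - 248549) = 1/((22 - 240) - 248549) = 1/(-218 - 248549) = 1/(-248767) = -1/248767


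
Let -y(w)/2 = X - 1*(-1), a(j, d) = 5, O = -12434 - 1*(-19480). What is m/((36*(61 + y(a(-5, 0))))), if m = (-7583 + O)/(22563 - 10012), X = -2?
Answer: -179/9488556 ≈ -1.8865e-5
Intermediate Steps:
O = 7046 (O = -12434 + 19480 = 7046)
y(w) = 2 (y(w) = -2*(-2 - 1*(-1)) = -2*(-2 + 1) = -2*(-1) = 2)
m = -537/12551 (m = (-7583 + 7046)/(22563 - 10012) = -537/12551 ≈ -0.042785)
m/((36*(61 + y(a(-5, 0))))) = -537*1/(36*(61 + 2))/12551 = -537/(12551*(36*63)) = -537/12551/2268 = -537/12551*1/2268 = -179/9488556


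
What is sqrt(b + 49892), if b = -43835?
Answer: 3*sqrt(673) ≈ 77.827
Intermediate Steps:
sqrt(b + 49892) = sqrt(-43835 + 49892) = sqrt(6057) = 3*sqrt(673)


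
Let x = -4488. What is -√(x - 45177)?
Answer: -I*√49665 ≈ -222.86*I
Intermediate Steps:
-√(x - 45177) = -√(-4488 - 45177) = -√(-49665) = -I*√49665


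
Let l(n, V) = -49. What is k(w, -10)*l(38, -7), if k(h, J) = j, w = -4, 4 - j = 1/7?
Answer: -189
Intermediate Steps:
j = 27/7 (j = 4 - 1/7 = 4 - 1*⅐ = 4 - ⅐ = 27/7 ≈ 3.8571)
k(h, J) = 27/7
k(w, -10)*l(38, -7) = (27/7)*(-49) = -189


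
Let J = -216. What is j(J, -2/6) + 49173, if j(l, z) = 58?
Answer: 49231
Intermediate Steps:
j(J, -2/6) + 49173 = 58 + 49173 = 49231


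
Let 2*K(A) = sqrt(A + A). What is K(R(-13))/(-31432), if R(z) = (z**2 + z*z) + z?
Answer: -5*sqrt(26)/62864 ≈ -0.00040556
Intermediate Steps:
R(z) = z + 2*z**2 (R(z) = (z**2 + z**2) + z = 2*z**2 + z = z + 2*z**2)
K(A) = sqrt(2)*sqrt(A)/2 (K(A) = sqrt(A + A)/2 = sqrt(2*A)/2 = (sqrt(2)*sqrt(A))/2 = sqrt(2)*sqrt(A)/2)
K(R(-13))/(-31432) = (sqrt(2)*sqrt(-13*(1 + 2*(-13)))/2)/(-31432) = (sqrt(2)*sqrt(-13*(1 - 26))/2)*(-1/31432) = (sqrt(2)*sqrt(-13*(-25))/2)*(-1/31432) = (sqrt(2)*sqrt(325)/2)*(-1/31432) = (sqrt(2)*(5*sqrt(13))/2)*(-1/31432) = (5*sqrt(26)/2)*(-1/31432) = -5*sqrt(26)/62864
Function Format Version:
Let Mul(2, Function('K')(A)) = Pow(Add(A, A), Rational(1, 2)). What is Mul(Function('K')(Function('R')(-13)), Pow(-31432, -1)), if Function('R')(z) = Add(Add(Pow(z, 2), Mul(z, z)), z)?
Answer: Mul(Rational(-5, 62864), Pow(26, Rational(1, 2))) ≈ -0.00040556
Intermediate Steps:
Function('R')(z) = Add(z, Mul(2, Pow(z, 2))) (Function('R')(z) = Add(Add(Pow(z, 2), Pow(z, 2)), z) = Add(Mul(2, Pow(z, 2)), z) = Add(z, Mul(2, Pow(z, 2))))
Function('K')(A) = Mul(Rational(1, 2), Pow(2, Rational(1, 2)), Pow(A, Rational(1, 2))) (Function('K')(A) = Mul(Rational(1, 2), Pow(Add(A, A), Rational(1, 2))) = Mul(Rational(1, 2), Pow(Mul(2, A), Rational(1, 2))) = Mul(Rational(1, 2), Mul(Pow(2, Rational(1, 2)), Pow(A, Rational(1, 2)))) = Mul(Rational(1, 2), Pow(2, Rational(1, 2)), Pow(A, Rational(1, 2))))
Mul(Function('K')(Function('R')(-13)), Pow(-31432, -1)) = Mul(Mul(Rational(1, 2), Pow(2, Rational(1, 2)), Pow(Mul(-13, Add(1, Mul(2, -13))), Rational(1, 2))), Pow(-31432, -1)) = Mul(Mul(Rational(1, 2), Pow(2, Rational(1, 2)), Pow(Mul(-13, Add(1, -26)), Rational(1, 2))), Rational(-1, 31432)) = Mul(Mul(Rational(1, 2), Pow(2, Rational(1, 2)), Pow(Mul(-13, -25), Rational(1, 2))), Rational(-1, 31432)) = Mul(Mul(Rational(1, 2), Pow(2, Rational(1, 2)), Pow(325, Rational(1, 2))), Rational(-1, 31432)) = Mul(Mul(Rational(1, 2), Pow(2, Rational(1, 2)), Mul(5, Pow(13, Rational(1, 2)))), Rational(-1, 31432)) = Mul(Mul(Rational(5, 2), Pow(26, Rational(1, 2))), Rational(-1, 31432)) = Mul(Rational(-5, 62864), Pow(26, Rational(1, 2)))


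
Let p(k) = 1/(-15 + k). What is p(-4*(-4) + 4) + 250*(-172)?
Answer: -214999/5 ≈ -43000.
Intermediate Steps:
p(-4*(-4) + 4) + 250*(-172) = 1/(-15 + (-4*(-4) + 4)) + 250*(-172) = 1/(-15 + (16 + 4)) - 43000 = 1/(-15 + 20) - 43000 = 1/5 - 43000 = ⅕ - 43000 = -214999/5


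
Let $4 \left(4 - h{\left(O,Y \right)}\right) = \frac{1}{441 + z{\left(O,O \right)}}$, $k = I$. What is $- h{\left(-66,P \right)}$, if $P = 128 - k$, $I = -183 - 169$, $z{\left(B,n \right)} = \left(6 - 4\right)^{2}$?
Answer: $- \frac{7119}{1780} \approx -3.9994$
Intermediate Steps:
$z{\left(B,n \right)} = 4$ ($z{\left(B,n \right)} = 2^{2} = 4$)
$I = -352$ ($I = -183 - 169 = -352$)
$k = -352$
$P = 480$ ($P = 128 - -352 = 128 + 352 = 480$)
$h{\left(O,Y \right)} = \frac{7119}{1780}$ ($h{\left(O,Y \right)} = 4 - \frac{1}{4 \left(441 + 4\right)} = 4 - \frac{1}{4 \cdot 445} = 4 - \frac{1}{1780} = \frac{7119}{1780}$)
$- h{\left(-66,P \right)} = \left(-1\right) \frac{7119}{1780} = - \frac{7119}{1780}$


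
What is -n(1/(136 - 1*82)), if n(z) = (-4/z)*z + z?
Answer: 215/54 ≈ 3.9815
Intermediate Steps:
n(z) = -4 + z
-n(1/(136 - 1*82)) = -(-4 + 1/(136 - 1*82)) = -(-4 + 1/(136 - 82)) = -(-4 + 1/54) = -1*(-215/54) = 215/54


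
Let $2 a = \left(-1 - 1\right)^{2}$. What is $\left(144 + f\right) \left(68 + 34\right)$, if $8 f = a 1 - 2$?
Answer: $14688$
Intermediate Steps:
$a = 2$ ($a = \frac{\left(-1 - 1\right)^{2}}{2} = \frac{\left(-2\right)^{2}}{2} = \frac{1}{2} \cdot 4 = 2$)
$f = 0$ ($f = \frac{2 \cdot 1 - 2}{8} = \frac{2 - 2}{8} = \frac{1}{8} \cdot 0 = 0$)
$\left(144 + f\right) \left(68 + 34\right) = \left(144 + 0\right) \left(68 + 34\right) = 144 \cdot 102 = 14688$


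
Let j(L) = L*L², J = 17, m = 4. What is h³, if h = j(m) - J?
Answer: 103823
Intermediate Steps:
j(L) = L³
h = 47 (h = 4³ - 1*17 = 64 - 17 = 47)
h³ = 47³ = 103823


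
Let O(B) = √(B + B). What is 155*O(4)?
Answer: 310*√2 ≈ 438.41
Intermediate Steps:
O(B) = √2*√B (O(B) = √(2*B) = √2*√B)
155*O(4) = 155*(√2*√4) = 155*(√2*2) = 155*(2*√2) = 310*√2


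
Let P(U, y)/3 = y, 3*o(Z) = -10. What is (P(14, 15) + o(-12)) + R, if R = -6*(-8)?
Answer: 269/3 ≈ 89.667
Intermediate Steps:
o(Z) = -10/3 (o(Z) = (⅓)*(-10) = -10/3)
P(U, y) = 3*y
R = 48
(P(14, 15) + o(-12)) + R = (3*15 - 10/3) + 48 = (45 - 10/3) + 48 = 125/3 + 48 = 269/3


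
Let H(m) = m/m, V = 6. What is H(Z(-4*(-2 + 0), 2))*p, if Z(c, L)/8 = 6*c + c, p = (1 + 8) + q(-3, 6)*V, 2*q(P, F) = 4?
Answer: 21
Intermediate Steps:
q(P, F) = 2 (q(P, F) = (½)*4 = 2)
p = 21 (p = (1 + 8) + 2*6 = 9 + 12 = 21)
Z(c, L) = 56*c (Z(c, L) = 8*(6*c + c) = 8*(7*c) = 56*c)
H(m) = 1
H(Z(-4*(-2 + 0), 2))*p = 1*21 = 21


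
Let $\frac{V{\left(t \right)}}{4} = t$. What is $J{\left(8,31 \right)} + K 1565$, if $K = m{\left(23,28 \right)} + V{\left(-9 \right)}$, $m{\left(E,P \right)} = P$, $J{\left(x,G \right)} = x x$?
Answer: $-12456$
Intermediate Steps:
$V{\left(t \right)} = 4 t$
$J{\left(x,G \right)} = x^{2}$
$K = -8$ ($K = 28 + 4 \left(-9\right) = 28 - 36 = -8$)
$J{\left(8,31 \right)} + K 1565 = 8^{2} - 12520 = 64 - 12520 = -12456$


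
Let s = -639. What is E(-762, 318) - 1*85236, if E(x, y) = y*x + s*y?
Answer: -530754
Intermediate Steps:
E(x, y) = -639*y + x*y (E(x, y) = y*x - 639*y = x*y - 639*y = -639*y + x*y)
E(-762, 318) - 1*85236 = 318*(-639 - 762) - 1*85236 = 318*(-1401) - 85236 = -445518 - 85236 = -530754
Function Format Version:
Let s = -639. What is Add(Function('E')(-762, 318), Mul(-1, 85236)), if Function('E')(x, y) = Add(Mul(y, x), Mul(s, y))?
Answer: -530754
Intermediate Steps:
Function('E')(x, y) = Add(Mul(-639, y), Mul(x, y)) (Function('E')(x, y) = Add(Mul(y, x), Mul(-639, y)) = Add(Mul(x, y), Mul(-639, y)) = Add(Mul(-639, y), Mul(x, y)))
Add(Function('E')(-762, 318), Mul(-1, 85236)) = Add(Mul(318, Add(-639, -762)), Mul(-1, 85236)) = Add(Mul(318, -1401), -85236) = Add(-445518, -85236) = -530754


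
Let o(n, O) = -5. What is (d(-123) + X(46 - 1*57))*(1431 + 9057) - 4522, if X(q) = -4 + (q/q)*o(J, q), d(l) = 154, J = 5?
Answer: 1516238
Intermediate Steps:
X(q) = -9 (X(q) = -4 + (q/q)*(-5) = -4 + 1*(-5) = -4 - 5 = -9)
(d(-123) + X(46 - 1*57))*(1431 + 9057) - 4522 = (154 - 9)*(1431 + 9057) - 4522 = 145*10488 - 4522 = 1520760 - 4522 = 1516238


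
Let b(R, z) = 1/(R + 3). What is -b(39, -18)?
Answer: -1/42 ≈ -0.023810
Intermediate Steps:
b(R, z) = 1/(3 + R)
-b(39, -18) = -1/(3 + 39) = -1/42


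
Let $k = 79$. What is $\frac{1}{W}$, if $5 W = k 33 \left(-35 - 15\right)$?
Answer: $- \frac{1}{26070} \approx -3.8358 \cdot 10^{-5}$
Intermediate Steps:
$W = -26070$ ($W = \frac{79 \cdot 33 \left(-35 - 15\right)}{5} = \frac{2607 \left(-50\right)}{5} = \frac{1}{5} \left(-130350\right) = -26070$)
$\frac{1}{W} = \frac{1}{-26070} = - \frac{1}{26070}$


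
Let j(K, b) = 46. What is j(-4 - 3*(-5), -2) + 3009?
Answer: 3055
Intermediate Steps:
j(-4 - 3*(-5), -2) + 3009 = 46 + 3009 = 3055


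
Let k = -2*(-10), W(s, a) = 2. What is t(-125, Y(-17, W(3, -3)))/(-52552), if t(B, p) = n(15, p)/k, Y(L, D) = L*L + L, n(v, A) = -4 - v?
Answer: 19/1051040 ≈ 1.8077e-5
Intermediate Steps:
Y(L, D) = L + L**2 (Y(L, D) = L**2 + L = L + L**2)
k = 20
t(B, p) = -19/20 (t(B, p) = (-4 - 1*15)/20 = (-4 - 15)*(1/20) = -19*1/20 = -19/20)
t(-125, Y(-17, W(3, -3)))/(-52552) = -19/20/(-52552) = -19/20*(-1/52552) = 19/1051040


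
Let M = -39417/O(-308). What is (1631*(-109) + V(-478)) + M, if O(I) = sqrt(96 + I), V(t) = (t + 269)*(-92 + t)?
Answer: -58649 + 39417*I*sqrt(53)/106 ≈ -58649.0 + 2707.2*I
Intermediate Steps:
V(t) = (-92 + t)*(269 + t) (V(t) = (269 + t)*(-92 + t) = (-92 + t)*(269 + t))
M = 39417*I*sqrt(53)/106 (M = -39417/sqrt(96 - 308) = -39417*(-I*sqrt(53)/106) = -(-39417)*I*sqrt(53)/106 = 39417*I*sqrt(53)/106 ≈ 2707.2*I)
(1631*(-109) + V(-478)) + M = (1631*(-109) + (-24748 + (-478)**2 + 177*(-478))) + 39417*I*sqrt(53)/106 = (-177779 + (-24748 + 228484 - 84606)) + 39417*I*sqrt(53)/106 = (-177779 + 119130) + 39417*I*sqrt(53)/106 = -58649 + 39417*I*sqrt(53)/106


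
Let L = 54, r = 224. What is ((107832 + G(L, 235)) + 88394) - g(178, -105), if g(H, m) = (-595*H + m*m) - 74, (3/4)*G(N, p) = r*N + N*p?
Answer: 324233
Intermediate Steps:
G(N, p) = 896*N/3 + 4*N*p/3 (G(N, p) = 4*(224*N + N*p)/3 = 896*N/3 + 4*N*p/3)
g(H, m) = -74 + m² - 595*H (g(H, m) = (-595*H + m²) - 74 = (m² - 595*H) - 74 = -74 + m² - 595*H)
((107832 + G(L, 235)) + 88394) - g(178, -105) = ((107832 + (4/3)*54*(224 + 235)) + 88394) - (-74 + (-105)² - 595*178) = ((107832 + (4/3)*54*459) + 88394) - (-74 + 11025 - 105910) = ((107832 + 33048) + 88394) - 1*(-94959) = (140880 + 88394) + 94959 = 229274 + 94959 = 324233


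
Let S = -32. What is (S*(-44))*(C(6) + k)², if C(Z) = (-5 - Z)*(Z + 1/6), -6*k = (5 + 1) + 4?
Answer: 6800992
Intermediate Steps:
k = -5/3 (k = -((5 + 1) + 4)/6 = -(6 + 4)/6 = -⅙*10 = -5/3 ≈ -1.6667)
C(Z) = (-5 - Z)*(⅙ + Z) (C(Z) = (-5 - Z)*(Z + ⅙) = (-5 - Z)*(⅙ + Z))
(S*(-44))*(C(6) + k)² = (-32*(-44))*((-⅚ - 1*6² - 31/6*6) - 5/3)² = 1408*((-⅚ - 1*36 - 31) - 5/3)² = 1408*((-⅚ - 36 - 31) - 5/3)² = 1408*(-407/6 - 5/3)² = 1408*(-139/2)² = 1408*(19321/4) = 6800992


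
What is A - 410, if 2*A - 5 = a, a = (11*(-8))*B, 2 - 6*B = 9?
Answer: -2137/6 ≈ -356.17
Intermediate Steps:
B = -7/6 (B = 1/3 - 1/6*9 = 1/3 - 3/2 = -7/6 ≈ -1.1667)
a = 308/3 (a = (11*(-8))*(-7/6) = -88*(-7/6) = 308/3 ≈ 102.67)
A = 323/6 (A = 5/2 + (1/2)*(308/3) = 5/2 + 154/3 = 323/6 ≈ 53.833)
A - 410 = 323/6 - 410 = -2137/6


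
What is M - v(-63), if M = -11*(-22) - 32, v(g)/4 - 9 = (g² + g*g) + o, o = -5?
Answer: -31558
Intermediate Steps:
v(g) = 16 + 8*g² (v(g) = 36 + 4*((g² + g*g) - 5) = 36 + 4*((g² + g²) - 5) = 36 + 4*(2*g² - 5) = 36 + 4*(-5 + 2*g²) = 36 + (-20 + 8*g²) = 16 + 8*g²)
M = 210 (M = 242 - 32 = 210)
M - v(-63) = 210 - (16 + 8*(-63)²) = 210 - (16 + 8*3969) = 210 - (16 + 31752) = 210 - 1*31768 = 210 - 31768 = -31558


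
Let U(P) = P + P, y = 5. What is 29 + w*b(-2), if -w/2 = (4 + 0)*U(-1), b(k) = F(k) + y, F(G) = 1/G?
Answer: 101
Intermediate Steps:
U(P) = 2*P
b(k) = 5 + 1/k (b(k) = 1/k + 5 = 5 + 1/k)
w = 16 (w = -2*(4 + 0)*2*(-1) = -8*(-2) = -2*(-8) = 16)
29 + w*b(-2) = 29 + 16*(5 + 1/(-2)) = 29 + 16*(5 - ½) = 29 + 16*(9/2) = 29 + 72 = 101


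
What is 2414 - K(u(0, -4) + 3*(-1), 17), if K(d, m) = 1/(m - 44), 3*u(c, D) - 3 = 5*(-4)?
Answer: 65179/27 ≈ 2414.0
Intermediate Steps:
u(c, D) = -17/3 (u(c, D) = 1 + (5*(-4))/3 = 1 + (1/3)*(-20) = 1 - 20/3 = -17/3)
K(d, m) = 1/(-44 + m)
2414 - K(u(0, -4) + 3*(-1), 17) = 2414 - 1/(-44 + 17) = 2414 - 1/(-27) = 2414 - 1*(-1/27) = 2414 + 1/27 = 65179/27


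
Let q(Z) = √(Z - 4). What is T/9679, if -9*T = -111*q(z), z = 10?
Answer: 37*√6/29037 ≈ 0.0031212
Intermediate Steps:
q(Z) = √(-4 + Z)
T = 37*√6/3 (T = -(-37)*√(-4 + 10)/3 = -(-37)*√6/3 = 37*√6/3 ≈ 30.210)
T/9679 = (37*√6/3)/9679 = (37*√6/3)*(1/9679) = 37*√6/29037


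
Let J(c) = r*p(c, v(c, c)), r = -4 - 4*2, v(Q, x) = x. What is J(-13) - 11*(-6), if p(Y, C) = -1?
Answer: 78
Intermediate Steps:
r = -12 (r = -4 - 8 = -12)
J(c) = 12 (J(c) = -12*(-1) = 12)
J(-13) - 11*(-6) = 12 - 11*(-6) = 12 + 66 = 78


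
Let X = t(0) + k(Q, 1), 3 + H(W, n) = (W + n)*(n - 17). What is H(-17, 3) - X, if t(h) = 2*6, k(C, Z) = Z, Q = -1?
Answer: 180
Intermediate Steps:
t(h) = 12
H(W, n) = -3 + (-17 + n)*(W + n) (H(W, n) = -3 + (W + n)*(n - 17) = -3 + (W + n)*(-17 + n) = -3 + (-17 + n)*(W + n))
X = 13 (X = 12 + 1 = 13)
H(-17, 3) - X = (-3 + 3² - 17*(-17) - 17*3 - 17*3) - 1*13 = (-3 + 9 + 289 - 51 - 51) - 13 = 193 - 13 = 180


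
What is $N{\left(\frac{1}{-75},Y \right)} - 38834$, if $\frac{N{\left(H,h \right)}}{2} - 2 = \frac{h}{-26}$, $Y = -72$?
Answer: $- \frac{504718}{13} \approx -38824.0$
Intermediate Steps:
$N{\left(H,h \right)} = 4 - \frac{h}{13}$ ($N{\left(H,h \right)} = 4 + 2 \frac{h}{-26} = 4 + 2 h \left(- \frac{1}{26}\right) = 4 + 2 \left(- \frac{h}{26}\right) = 4 - \frac{h}{13}$)
$N{\left(\frac{1}{-75},Y \right)} - 38834 = \left(4 - - \frac{72}{13}\right) - 38834 = \left(4 + \frac{72}{13}\right) - 38834 = \frac{124}{13} - 38834 = - \frac{504718}{13}$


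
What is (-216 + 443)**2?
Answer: 51529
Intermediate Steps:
(-216 + 443)**2 = 227**2 = 51529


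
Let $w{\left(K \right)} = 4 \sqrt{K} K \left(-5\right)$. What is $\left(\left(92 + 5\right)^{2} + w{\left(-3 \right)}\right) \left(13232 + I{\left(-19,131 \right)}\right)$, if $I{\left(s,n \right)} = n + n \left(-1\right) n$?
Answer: $-35735382 - 227880 i \sqrt{3} \approx -3.5735 \cdot 10^{7} - 3.947 \cdot 10^{5} i$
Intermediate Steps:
$I{\left(s,n \right)} = n - n^{2}$ ($I{\left(s,n \right)} = n + - n n = n - n^{2}$)
$w{\left(K \right)} = - 20 K^{\frac{3}{2}}$ ($w{\left(K \right)} = 4 K^{\frac{3}{2}} \left(-5\right) = - 20 K^{\frac{3}{2}}$)
$\left(\left(92 + 5\right)^{2} + w{\left(-3 \right)}\right) \left(13232 + I{\left(-19,131 \right)}\right) = \left(\left(92 + 5\right)^{2} - 20 \left(-3\right)^{\frac{3}{2}}\right) \left(13232 + 131 \left(1 - 131\right)\right) = \left(97^{2} - 20 \left(- 3 i \sqrt{3}\right)\right) \left(13232 + 131 \left(1 - 131\right)\right) = \left(9409 + 60 i \sqrt{3}\right) \left(13232 + 131 \left(-130\right)\right) = \left(9409 + 60 i \sqrt{3}\right) \left(13232 - 17030\right) = \left(9409 + 60 i \sqrt{3}\right) \left(-3798\right) = -35735382 - 227880 i \sqrt{3}$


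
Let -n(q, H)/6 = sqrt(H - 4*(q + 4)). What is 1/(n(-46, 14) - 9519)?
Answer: -3173/30201603 + 2*sqrt(182)/30201603 ≈ -0.00010417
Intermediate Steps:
n(q, H) = -6*sqrt(-16 + H - 4*q) (n(q, H) = -6*sqrt(H - 4*(q + 4)) = -6*sqrt(H - 4*(4 + q)) = -6*sqrt(H + (-16 - 4*q)) = -6*sqrt(-16 + H - 4*q))
1/(n(-46, 14) - 9519) = 1/(-6*sqrt(-16 + 14 - 4*(-46)) - 9519) = 1/(-6*sqrt(-16 + 14 + 184) - 9519) = 1/(-6*sqrt(182) - 9519) = 1/(-9519 - 6*sqrt(182))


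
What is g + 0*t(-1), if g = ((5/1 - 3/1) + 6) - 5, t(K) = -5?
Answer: 3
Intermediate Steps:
g = 3 (g = ((5*1 - 3*1) + 6) - 5 = ((5 - 3) + 6) - 5 = (2 + 6) - 5 = 8 - 5 = 3)
g + 0*t(-1) = 3 + 0*(-5) = 3 + 0 = 3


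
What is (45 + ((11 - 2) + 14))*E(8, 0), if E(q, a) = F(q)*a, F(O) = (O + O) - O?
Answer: 0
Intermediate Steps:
F(O) = O (F(O) = 2*O - O = O)
E(q, a) = a*q (E(q, a) = q*a = a*q)
(45 + ((11 - 2) + 14))*E(8, 0) = (45 + ((11 - 2) + 14))*(0*8) = (45 + (9 + 14))*0 = (45 + 23)*0 = 68*0 = 0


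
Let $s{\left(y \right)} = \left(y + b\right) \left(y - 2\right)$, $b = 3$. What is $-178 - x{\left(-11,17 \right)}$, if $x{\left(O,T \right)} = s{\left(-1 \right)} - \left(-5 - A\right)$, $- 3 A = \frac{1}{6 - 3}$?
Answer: $- \frac{1592}{9} \approx -176.89$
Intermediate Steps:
$A = - \frac{1}{9}$ ($A = - \frac{1}{3 \left(6 - 3\right)} = - \frac{1}{3 \cdot 3} = \left(- \frac{1}{3}\right) \frac{1}{3} = - \frac{1}{9} \approx -0.11111$)
$s{\left(y \right)} = \left(-2 + y\right) \left(3 + y\right)$ ($s{\left(y \right)} = \left(y + 3\right) \left(y - 2\right) = \left(3 + y\right) \left(-2 + y\right) = \left(-2 + y\right) \left(3 + y\right)$)
$x{\left(O,T \right)} = - \frac{10}{9}$ ($x{\left(O,T \right)} = \left(-6 - 1 + \left(-1\right)^{2}\right) - \left(-5 - - \frac{1}{9}\right) = \left(-6 - 1 + 1\right) - \left(-5 + \frac{1}{9}\right) = -6 - - \frac{44}{9} = -6 + \frac{44}{9} = - \frac{10}{9}$)
$-178 - x{\left(-11,17 \right)} = -178 - - \frac{10}{9} = -178 + \frac{10}{9} = - \frac{1592}{9}$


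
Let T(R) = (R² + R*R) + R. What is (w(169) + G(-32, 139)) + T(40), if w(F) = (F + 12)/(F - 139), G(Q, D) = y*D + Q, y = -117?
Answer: -391469/30 ≈ -13049.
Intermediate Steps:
G(Q, D) = Q - 117*D (G(Q, D) = -117*D + Q = Q - 117*D)
T(R) = R + 2*R² (T(R) = (R² + R²) + R = 2*R² + R = R + 2*R²)
w(F) = (12 + F)/(-139 + F)
(w(169) + G(-32, 139)) + T(40) = ((12 + 169)/(-139 + 169) + (-32 - 117*139)) + 40*(1 + 2*40) = (181/30 + (-32 - 16263)) + 40*(1 + 80) = ((1/30)*181 - 16295) + 40*81 = (181/30 - 16295) + 3240 = -488669/30 + 3240 = -391469/30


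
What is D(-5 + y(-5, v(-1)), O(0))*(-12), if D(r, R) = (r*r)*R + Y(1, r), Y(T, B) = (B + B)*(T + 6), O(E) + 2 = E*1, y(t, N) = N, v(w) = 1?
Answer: 1056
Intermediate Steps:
O(E) = -2 + E (O(E) = -2 + E*1 = -2 + E)
Y(T, B) = 2*B*(6 + T) (Y(T, B) = (2*B)*(6 + T) = 2*B*(6 + T))
D(r, R) = 14*r + R*r**2 (D(r, R) = (r*r)*R + 2*r*(6 + 1) = r**2*R + 2*r*7 = R*r**2 + 14*r = 14*r + R*r**2)
D(-5 + y(-5, v(-1)), O(0))*(-12) = ((-5 + 1)*(14 + (-2 + 0)*(-5 + 1)))*(-12) = -4*(14 - 2*(-4))*(-12) = -4*(14 + 8)*(-12) = -4*22*(-12) = -88*(-12) = 1056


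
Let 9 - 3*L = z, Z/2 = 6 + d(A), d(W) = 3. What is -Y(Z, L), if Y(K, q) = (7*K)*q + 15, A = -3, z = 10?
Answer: 27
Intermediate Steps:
Z = 18 (Z = 2*(6 + 3) = 2*9 = 18)
L = -1/3 (L = 3 - 1/3*10 = 3 - 10/3 = -1/3 ≈ -0.33333)
Y(K, q) = 15 + 7*K*q (Y(K, q) = 7*K*q + 15 = 15 + 7*K*q)
-Y(Z, L) = -(15 + 7*18*(-1/3)) = -(15 - 42) = -1*(-27) = 27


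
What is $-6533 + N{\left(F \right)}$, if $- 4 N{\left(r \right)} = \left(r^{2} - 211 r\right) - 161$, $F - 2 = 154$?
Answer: $- \frac{17391}{4} \approx -4347.8$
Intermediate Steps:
$F = 156$ ($F = 2 + 154 = 156$)
$N{\left(r \right)} = \frac{161}{4} - \frac{r^{2}}{4} + \frac{211 r}{4}$ ($N{\left(r \right)} = - \frac{\left(r^{2} - 211 r\right) - 161}{4} = - \frac{-161 + r^{2} - 211 r}{4} = \frac{161}{4} - \frac{r^{2}}{4} + \frac{211 r}{4}$)
$-6533 + N{\left(F \right)} = -6533 + \left(\frac{161}{4} - \frac{156^{2}}{4} + \frac{211}{4} \cdot 156\right) = -6533 + \left(\frac{161}{4} - 6084 + 8229\right) = -6533 + \frac{8741}{4} = - \frac{17391}{4}$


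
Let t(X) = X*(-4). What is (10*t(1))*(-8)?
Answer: 320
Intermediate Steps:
t(X) = -4*X
(10*t(1))*(-8) = (10*(-4*1))*(-8) = (10*(-4))*(-8) = -40*(-8) = 320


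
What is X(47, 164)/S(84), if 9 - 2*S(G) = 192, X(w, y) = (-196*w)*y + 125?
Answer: 3021286/183 ≈ 16510.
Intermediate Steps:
X(w, y) = 125 - 196*w*y (X(w, y) = -196*w*y + 125 = 125 - 196*w*y)
S(G) = -183/2 (S(G) = 9/2 - ½*192 = 9/2 - 96 = -183/2)
X(47, 164)/S(84) = (125 - 196*47*164)/(-183/2) = (125 - 1510768)*(-2/183) = -1510643*(-2/183) = 3021286/183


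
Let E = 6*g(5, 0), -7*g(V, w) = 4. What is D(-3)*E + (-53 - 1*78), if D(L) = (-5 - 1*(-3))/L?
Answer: -933/7 ≈ -133.29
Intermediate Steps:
g(V, w) = -4/7 (g(V, w) = -⅐*4 = -4/7)
E = -24/7 (E = 6*(-4/7) = -24/7 ≈ -3.4286)
D(L) = -2/L (D(L) = (-5 + 3)/L = -2/L)
D(-3)*E + (-53 - 1*78) = -2/(-3)*(-24/7) + (-53 - 1*78) = -2*(-⅓)*(-24/7) + (-53 - 78) = (⅔)*(-24/7) - 131 = -16/7 - 131 = -933/7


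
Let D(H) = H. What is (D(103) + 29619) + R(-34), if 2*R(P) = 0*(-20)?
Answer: 29722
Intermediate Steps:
R(P) = 0 (R(P) = (0*(-20))/2 = (1/2)*0 = 0)
(D(103) + 29619) + R(-34) = (103 + 29619) + 0 = 29722 + 0 = 29722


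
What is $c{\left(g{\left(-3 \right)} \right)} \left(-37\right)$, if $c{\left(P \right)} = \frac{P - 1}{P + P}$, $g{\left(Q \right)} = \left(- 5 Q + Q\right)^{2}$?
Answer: $- \frac{5291}{288} \approx -18.372$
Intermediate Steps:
$g{\left(Q \right)} = 16 Q^{2}$ ($g{\left(Q \right)} = \left(- 4 Q\right)^{2} = 16 Q^{2}$)
$c{\left(P \right)} = \frac{-1 + P}{2 P}$
$c{\left(g{\left(-3 \right)} \right)} \left(-37\right) = \frac{-1 + 16 \left(-3\right)^{2}}{2 \cdot 16 \left(-3\right)^{2}} \left(-37\right) = \frac{-1 + 16 \cdot 9}{2 \cdot 16 \cdot 9} \left(-37\right) = \frac{-1 + 144}{2 \cdot 144} \left(-37\right) = \frac{1}{2} \cdot \frac{1}{144} \cdot 143 \left(-37\right) = \frac{143}{288} \left(-37\right) = - \frac{5291}{288}$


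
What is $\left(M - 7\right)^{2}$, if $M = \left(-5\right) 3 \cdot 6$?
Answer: $9409$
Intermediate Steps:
$M = -90$ ($M = \left(-15\right) 6 = -90$)
$\left(M - 7\right)^{2} = \left(-90 - 7\right)^{2} = \left(-97\right)^{2} = 9409$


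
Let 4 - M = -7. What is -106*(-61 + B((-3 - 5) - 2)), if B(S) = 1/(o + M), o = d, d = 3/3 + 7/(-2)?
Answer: 109710/17 ≈ 6453.5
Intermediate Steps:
d = -5/2 (d = 3*(⅓) + 7*(-½) = 1 - 7/2 = -5/2 ≈ -2.5000)
M = 11 (M = 4 - 1*(-7) = 4 + 7 = 11)
o = -5/2 ≈ -2.5000
B(S) = 2/17 (B(S) = 1/(-5/2 + 11) = 1/(17/2) = 2/17)
-106*(-61 + B((-3 - 5) - 2)) = -106*(-61 + 2/17) = -106*(-1035/17) = 109710/17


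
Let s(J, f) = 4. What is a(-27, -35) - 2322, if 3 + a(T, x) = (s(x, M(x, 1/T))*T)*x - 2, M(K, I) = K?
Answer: 1453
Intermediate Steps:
a(T, x) = -5 + 4*T*x (a(T, x) = -3 + ((4*T)*x - 2) = -3 + (4*T*x - 2) = -3 + (-2 + 4*T*x) = -5 + 4*T*x)
a(-27, -35) - 2322 = (-5 + 4*(-27)*(-35)) - 2322 = (-5 + 3780) - 2322 = 3775 - 2322 = 1453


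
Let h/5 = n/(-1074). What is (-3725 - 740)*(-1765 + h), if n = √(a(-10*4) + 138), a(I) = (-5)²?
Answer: 7880725 + 22325*√163/1074 ≈ 7.8810e+6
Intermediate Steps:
a(I) = 25
n = √163 (n = √(25 + 138) = √163 ≈ 12.767)
h = -5*√163/1074 (h = 5*(√163/(-1074)) = 5*(√163*(-1/1074)) = 5*(-√163/1074) = -5*√163/1074 ≈ -0.059437)
(-3725 - 740)*(-1765 + h) = (-3725 - 740)*(-1765 - 5*√163/1074) = -4465*(-1765 - 5*√163/1074) = 7880725 + 22325*√163/1074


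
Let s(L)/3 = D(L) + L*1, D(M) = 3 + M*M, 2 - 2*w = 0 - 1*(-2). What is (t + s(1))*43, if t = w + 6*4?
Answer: 1677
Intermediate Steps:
w = 0 (w = 1 - (0 - 1*(-2))/2 = 1 - (0 + 2)/2 = 1 - 1/2*2 = 1 - 1 = 0)
D(M) = 3 + M**2
t = 24 (t = 0 + 6*4 = 0 + 24 = 24)
s(L) = 9 + 3*L + 3*L**2 (s(L) = 3*((3 + L**2) + L*1) = 3*((3 + L**2) + L) = 3*(3 + L + L**2) = 9 + 3*L + 3*L**2)
(t + s(1))*43 = (24 + (9 + 3*1 + 3*1**2))*43 = (24 + (9 + 3 + 3*1))*43 = (24 + (9 + 3 + 3))*43 = (24 + 15)*43 = 39*43 = 1677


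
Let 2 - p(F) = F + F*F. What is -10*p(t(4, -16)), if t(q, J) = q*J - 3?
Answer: 44200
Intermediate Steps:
t(q, J) = -3 + J*q (t(q, J) = J*q - 3 = -3 + J*q)
p(F) = 2 - F - F² (p(F) = 2 - (F + F*F) = 2 - (F + F²) = 2 + (-F - F²) = 2 - F - F²)
-10*p(t(4, -16)) = -10*(2 - (-3 - 16*4) - (-3 - 16*4)²) = -10*(2 - (-3 - 64) - (-3 - 64)²) = -10*(2 - 1*(-67) - 1*(-67)²) = -10*(2 + 67 - 1*4489) = -10*(2 + 67 - 4489) = -10*(-4420) = 44200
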